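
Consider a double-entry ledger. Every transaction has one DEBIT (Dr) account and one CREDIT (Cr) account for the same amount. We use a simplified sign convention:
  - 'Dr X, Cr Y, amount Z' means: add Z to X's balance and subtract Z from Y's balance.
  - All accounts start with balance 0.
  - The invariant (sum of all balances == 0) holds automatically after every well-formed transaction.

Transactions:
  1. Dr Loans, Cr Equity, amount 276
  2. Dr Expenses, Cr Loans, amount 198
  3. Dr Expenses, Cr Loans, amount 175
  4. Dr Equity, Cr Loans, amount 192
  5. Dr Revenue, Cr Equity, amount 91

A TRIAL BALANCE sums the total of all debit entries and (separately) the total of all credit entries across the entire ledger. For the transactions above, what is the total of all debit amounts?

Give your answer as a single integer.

Txn 1: debit+=276
Txn 2: debit+=198
Txn 3: debit+=175
Txn 4: debit+=192
Txn 5: debit+=91
Total debits = 932

Answer: 932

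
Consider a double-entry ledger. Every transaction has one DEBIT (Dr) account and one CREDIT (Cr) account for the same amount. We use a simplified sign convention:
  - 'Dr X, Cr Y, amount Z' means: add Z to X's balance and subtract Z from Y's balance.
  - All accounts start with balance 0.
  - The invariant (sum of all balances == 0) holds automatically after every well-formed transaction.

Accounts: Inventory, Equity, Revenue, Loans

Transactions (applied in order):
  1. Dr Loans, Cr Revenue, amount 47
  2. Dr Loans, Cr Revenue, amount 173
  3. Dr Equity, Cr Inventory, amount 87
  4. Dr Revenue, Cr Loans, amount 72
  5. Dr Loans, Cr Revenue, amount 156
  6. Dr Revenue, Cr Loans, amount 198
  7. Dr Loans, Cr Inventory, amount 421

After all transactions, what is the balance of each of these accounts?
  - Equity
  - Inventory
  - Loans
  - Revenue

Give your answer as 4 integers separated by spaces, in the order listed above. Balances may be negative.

After txn 1 (Dr Loans, Cr Revenue, amount 47): Loans=47 Revenue=-47
After txn 2 (Dr Loans, Cr Revenue, amount 173): Loans=220 Revenue=-220
After txn 3 (Dr Equity, Cr Inventory, amount 87): Equity=87 Inventory=-87 Loans=220 Revenue=-220
After txn 4 (Dr Revenue, Cr Loans, amount 72): Equity=87 Inventory=-87 Loans=148 Revenue=-148
After txn 5 (Dr Loans, Cr Revenue, amount 156): Equity=87 Inventory=-87 Loans=304 Revenue=-304
After txn 6 (Dr Revenue, Cr Loans, amount 198): Equity=87 Inventory=-87 Loans=106 Revenue=-106
After txn 7 (Dr Loans, Cr Inventory, amount 421): Equity=87 Inventory=-508 Loans=527 Revenue=-106

Answer: 87 -508 527 -106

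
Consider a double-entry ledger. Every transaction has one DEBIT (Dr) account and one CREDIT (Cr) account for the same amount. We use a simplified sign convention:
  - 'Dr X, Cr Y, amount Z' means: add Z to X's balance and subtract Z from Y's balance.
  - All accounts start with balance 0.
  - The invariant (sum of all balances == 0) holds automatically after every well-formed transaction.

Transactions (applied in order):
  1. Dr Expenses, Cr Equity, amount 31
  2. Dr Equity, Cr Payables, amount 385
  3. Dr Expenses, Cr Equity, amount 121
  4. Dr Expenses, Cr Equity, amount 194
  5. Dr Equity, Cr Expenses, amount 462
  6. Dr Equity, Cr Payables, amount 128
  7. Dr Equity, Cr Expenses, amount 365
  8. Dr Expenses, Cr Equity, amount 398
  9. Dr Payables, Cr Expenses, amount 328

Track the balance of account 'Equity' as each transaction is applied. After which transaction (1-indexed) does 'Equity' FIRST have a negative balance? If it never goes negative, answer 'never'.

After txn 1: Equity=-31

Answer: 1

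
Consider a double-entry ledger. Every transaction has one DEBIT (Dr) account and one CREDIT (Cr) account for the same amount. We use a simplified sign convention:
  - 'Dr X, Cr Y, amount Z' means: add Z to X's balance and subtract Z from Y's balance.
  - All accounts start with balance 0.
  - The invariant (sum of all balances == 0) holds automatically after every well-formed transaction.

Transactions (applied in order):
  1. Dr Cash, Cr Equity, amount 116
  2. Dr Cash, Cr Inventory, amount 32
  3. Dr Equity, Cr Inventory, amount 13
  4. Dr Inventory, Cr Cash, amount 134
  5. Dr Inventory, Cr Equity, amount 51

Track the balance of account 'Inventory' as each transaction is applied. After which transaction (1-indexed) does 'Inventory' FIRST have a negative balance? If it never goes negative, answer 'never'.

After txn 1: Inventory=0
After txn 2: Inventory=-32

Answer: 2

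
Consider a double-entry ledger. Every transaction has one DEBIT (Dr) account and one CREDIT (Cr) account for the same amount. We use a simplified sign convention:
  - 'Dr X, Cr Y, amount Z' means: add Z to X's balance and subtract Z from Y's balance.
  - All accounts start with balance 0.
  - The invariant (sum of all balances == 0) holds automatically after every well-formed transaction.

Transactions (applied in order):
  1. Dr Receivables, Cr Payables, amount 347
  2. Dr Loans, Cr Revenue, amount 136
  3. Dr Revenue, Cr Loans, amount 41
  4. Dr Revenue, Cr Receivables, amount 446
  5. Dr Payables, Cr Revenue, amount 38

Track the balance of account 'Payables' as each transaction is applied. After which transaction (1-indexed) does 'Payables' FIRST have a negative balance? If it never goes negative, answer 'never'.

After txn 1: Payables=-347

Answer: 1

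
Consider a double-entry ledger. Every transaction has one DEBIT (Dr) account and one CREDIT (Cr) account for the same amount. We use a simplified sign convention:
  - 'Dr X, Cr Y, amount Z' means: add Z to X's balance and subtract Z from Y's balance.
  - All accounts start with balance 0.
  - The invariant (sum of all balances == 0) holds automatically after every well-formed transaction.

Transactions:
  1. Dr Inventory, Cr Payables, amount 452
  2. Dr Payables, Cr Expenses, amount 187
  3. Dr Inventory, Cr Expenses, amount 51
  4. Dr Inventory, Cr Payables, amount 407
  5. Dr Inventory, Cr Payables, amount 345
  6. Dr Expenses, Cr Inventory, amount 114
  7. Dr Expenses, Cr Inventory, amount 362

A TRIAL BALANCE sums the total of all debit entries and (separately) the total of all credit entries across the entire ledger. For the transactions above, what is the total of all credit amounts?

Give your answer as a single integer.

Txn 1: credit+=452
Txn 2: credit+=187
Txn 3: credit+=51
Txn 4: credit+=407
Txn 5: credit+=345
Txn 6: credit+=114
Txn 7: credit+=362
Total credits = 1918

Answer: 1918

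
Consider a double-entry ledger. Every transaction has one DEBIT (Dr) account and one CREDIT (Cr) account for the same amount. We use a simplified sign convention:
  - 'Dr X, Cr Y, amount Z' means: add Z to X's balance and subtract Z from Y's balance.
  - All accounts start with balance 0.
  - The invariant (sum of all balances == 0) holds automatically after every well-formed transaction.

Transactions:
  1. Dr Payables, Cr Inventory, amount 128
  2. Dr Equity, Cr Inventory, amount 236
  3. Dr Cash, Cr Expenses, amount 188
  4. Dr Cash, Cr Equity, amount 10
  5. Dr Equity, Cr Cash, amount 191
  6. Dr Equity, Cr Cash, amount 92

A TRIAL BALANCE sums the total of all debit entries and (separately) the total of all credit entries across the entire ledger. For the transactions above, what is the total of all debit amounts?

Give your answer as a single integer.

Answer: 845

Derivation:
Txn 1: debit+=128
Txn 2: debit+=236
Txn 3: debit+=188
Txn 4: debit+=10
Txn 5: debit+=191
Txn 6: debit+=92
Total debits = 845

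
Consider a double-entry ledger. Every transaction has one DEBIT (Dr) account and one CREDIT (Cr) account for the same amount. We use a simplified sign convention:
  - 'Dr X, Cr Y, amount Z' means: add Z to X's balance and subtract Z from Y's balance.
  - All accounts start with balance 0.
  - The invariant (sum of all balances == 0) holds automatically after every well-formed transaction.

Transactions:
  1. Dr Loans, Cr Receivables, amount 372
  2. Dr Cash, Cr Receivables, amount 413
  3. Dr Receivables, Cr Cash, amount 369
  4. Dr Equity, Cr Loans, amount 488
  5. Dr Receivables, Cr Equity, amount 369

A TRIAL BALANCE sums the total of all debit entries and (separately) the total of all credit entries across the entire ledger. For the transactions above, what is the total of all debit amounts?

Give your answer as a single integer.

Txn 1: debit+=372
Txn 2: debit+=413
Txn 3: debit+=369
Txn 4: debit+=488
Txn 5: debit+=369
Total debits = 2011

Answer: 2011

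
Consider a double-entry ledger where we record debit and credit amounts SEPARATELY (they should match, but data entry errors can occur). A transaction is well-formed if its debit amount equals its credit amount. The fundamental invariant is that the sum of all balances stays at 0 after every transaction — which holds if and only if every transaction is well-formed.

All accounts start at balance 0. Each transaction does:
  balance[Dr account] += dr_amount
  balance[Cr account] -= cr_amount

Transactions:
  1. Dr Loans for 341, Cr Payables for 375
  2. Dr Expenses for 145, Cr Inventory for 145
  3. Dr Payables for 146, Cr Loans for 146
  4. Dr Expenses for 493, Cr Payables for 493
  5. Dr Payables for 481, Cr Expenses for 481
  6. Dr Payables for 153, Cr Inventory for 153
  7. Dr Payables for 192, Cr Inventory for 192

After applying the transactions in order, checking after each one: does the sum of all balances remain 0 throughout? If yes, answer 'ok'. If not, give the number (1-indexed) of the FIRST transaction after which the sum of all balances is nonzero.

After txn 1: dr=341 cr=375 sum_balances=-34
After txn 2: dr=145 cr=145 sum_balances=-34
After txn 3: dr=146 cr=146 sum_balances=-34
After txn 4: dr=493 cr=493 sum_balances=-34
After txn 5: dr=481 cr=481 sum_balances=-34
After txn 6: dr=153 cr=153 sum_balances=-34
After txn 7: dr=192 cr=192 sum_balances=-34

Answer: 1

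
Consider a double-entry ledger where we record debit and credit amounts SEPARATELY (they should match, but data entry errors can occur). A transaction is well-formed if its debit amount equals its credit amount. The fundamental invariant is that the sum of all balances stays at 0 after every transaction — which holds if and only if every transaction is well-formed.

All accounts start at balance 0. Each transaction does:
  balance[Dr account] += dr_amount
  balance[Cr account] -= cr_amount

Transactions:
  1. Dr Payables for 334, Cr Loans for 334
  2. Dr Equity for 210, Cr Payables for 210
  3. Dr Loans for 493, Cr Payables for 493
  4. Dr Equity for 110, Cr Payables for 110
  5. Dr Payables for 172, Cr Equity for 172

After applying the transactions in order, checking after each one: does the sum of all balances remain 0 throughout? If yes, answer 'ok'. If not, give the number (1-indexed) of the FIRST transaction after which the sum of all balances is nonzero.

After txn 1: dr=334 cr=334 sum_balances=0
After txn 2: dr=210 cr=210 sum_balances=0
After txn 3: dr=493 cr=493 sum_balances=0
After txn 4: dr=110 cr=110 sum_balances=0
After txn 5: dr=172 cr=172 sum_balances=0

Answer: ok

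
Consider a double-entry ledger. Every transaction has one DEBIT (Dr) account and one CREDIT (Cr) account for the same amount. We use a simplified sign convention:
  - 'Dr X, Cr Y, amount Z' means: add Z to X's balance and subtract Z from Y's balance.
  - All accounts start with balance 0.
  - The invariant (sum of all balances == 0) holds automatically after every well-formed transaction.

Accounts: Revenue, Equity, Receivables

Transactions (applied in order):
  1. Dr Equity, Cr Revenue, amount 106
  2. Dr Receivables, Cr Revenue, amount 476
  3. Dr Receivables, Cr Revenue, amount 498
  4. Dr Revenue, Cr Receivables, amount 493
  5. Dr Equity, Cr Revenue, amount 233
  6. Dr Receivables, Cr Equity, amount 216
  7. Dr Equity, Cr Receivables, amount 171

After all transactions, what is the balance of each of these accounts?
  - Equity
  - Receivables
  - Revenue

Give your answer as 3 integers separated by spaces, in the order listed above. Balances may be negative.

Answer: 294 526 -820

Derivation:
After txn 1 (Dr Equity, Cr Revenue, amount 106): Equity=106 Revenue=-106
After txn 2 (Dr Receivables, Cr Revenue, amount 476): Equity=106 Receivables=476 Revenue=-582
After txn 3 (Dr Receivables, Cr Revenue, amount 498): Equity=106 Receivables=974 Revenue=-1080
After txn 4 (Dr Revenue, Cr Receivables, amount 493): Equity=106 Receivables=481 Revenue=-587
After txn 5 (Dr Equity, Cr Revenue, amount 233): Equity=339 Receivables=481 Revenue=-820
After txn 6 (Dr Receivables, Cr Equity, amount 216): Equity=123 Receivables=697 Revenue=-820
After txn 7 (Dr Equity, Cr Receivables, amount 171): Equity=294 Receivables=526 Revenue=-820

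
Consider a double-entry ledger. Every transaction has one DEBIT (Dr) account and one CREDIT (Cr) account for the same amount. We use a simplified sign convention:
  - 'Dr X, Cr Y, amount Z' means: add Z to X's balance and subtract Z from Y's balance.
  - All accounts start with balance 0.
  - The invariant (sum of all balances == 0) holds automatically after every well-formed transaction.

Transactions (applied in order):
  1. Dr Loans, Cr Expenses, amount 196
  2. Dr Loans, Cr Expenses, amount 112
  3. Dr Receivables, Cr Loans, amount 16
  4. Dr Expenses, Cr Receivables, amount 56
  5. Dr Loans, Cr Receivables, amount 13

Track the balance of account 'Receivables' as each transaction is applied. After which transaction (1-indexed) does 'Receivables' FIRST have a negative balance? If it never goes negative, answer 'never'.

After txn 1: Receivables=0
After txn 2: Receivables=0
After txn 3: Receivables=16
After txn 4: Receivables=-40

Answer: 4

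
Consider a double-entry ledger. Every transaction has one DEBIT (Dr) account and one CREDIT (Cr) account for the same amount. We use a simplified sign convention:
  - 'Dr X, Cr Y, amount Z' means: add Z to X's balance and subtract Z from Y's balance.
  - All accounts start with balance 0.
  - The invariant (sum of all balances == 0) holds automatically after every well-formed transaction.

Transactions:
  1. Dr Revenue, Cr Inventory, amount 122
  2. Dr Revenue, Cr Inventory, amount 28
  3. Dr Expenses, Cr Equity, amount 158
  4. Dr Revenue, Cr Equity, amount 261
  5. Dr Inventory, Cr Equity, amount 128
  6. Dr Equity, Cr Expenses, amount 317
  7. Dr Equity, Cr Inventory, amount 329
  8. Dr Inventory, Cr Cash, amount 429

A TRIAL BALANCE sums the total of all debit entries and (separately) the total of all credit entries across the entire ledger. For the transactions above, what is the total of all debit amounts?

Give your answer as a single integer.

Answer: 1772

Derivation:
Txn 1: debit+=122
Txn 2: debit+=28
Txn 3: debit+=158
Txn 4: debit+=261
Txn 5: debit+=128
Txn 6: debit+=317
Txn 7: debit+=329
Txn 8: debit+=429
Total debits = 1772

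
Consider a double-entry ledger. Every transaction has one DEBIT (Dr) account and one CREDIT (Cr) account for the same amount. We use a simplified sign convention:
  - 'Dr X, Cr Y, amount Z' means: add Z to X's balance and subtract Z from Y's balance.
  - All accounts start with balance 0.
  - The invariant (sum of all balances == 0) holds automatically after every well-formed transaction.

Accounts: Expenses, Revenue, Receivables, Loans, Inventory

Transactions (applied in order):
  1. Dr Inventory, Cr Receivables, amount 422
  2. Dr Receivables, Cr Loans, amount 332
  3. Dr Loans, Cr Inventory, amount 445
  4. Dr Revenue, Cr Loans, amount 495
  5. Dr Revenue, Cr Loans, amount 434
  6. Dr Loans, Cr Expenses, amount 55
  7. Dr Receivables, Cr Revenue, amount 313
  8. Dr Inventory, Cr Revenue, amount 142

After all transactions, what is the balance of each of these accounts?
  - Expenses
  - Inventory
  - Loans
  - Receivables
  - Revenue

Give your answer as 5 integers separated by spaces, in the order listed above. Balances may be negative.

After txn 1 (Dr Inventory, Cr Receivables, amount 422): Inventory=422 Receivables=-422
After txn 2 (Dr Receivables, Cr Loans, amount 332): Inventory=422 Loans=-332 Receivables=-90
After txn 3 (Dr Loans, Cr Inventory, amount 445): Inventory=-23 Loans=113 Receivables=-90
After txn 4 (Dr Revenue, Cr Loans, amount 495): Inventory=-23 Loans=-382 Receivables=-90 Revenue=495
After txn 5 (Dr Revenue, Cr Loans, amount 434): Inventory=-23 Loans=-816 Receivables=-90 Revenue=929
After txn 6 (Dr Loans, Cr Expenses, amount 55): Expenses=-55 Inventory=-23 Loans=-761 Receivables=-90 Revenue=929
After txn 7 (Dr Receivables, Cr Revenue, amount 313): Expenses=-55 Inventory=-23 Loans=-761 Receivables=223 Revenue=616
After txn 8 (Dr Inventory, Cr Revenue, amount 142): Expenses=-55 Inventory=119 Loans=-761 Receivables=223 Revenue=474

Answer: -55 119 -761 223 474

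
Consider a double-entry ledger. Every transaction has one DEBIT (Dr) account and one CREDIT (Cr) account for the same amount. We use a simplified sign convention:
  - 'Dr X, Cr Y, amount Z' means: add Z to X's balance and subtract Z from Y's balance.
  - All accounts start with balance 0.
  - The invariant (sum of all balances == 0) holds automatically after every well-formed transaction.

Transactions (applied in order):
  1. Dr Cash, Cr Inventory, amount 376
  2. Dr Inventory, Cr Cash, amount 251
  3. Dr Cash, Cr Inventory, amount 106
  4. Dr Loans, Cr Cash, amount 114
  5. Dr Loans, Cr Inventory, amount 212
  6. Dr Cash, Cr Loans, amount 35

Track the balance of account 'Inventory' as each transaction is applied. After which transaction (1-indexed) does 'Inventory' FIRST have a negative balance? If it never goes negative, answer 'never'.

Answer: 1

Derivation:
After txn 1: Inventory=-376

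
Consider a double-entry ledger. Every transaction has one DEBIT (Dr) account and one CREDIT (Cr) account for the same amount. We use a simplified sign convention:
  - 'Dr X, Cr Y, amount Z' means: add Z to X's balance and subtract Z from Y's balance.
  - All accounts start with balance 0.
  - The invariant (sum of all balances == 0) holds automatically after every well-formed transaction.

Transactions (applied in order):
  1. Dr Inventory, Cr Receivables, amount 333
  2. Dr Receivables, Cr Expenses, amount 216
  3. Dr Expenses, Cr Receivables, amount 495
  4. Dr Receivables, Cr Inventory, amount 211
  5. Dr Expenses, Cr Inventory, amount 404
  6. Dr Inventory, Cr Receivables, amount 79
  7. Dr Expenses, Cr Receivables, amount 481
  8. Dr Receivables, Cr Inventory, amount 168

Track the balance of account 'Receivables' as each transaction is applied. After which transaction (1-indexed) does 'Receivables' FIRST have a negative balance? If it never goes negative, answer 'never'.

Answer: 1

Derivation:
After txn 1: Receivables=-333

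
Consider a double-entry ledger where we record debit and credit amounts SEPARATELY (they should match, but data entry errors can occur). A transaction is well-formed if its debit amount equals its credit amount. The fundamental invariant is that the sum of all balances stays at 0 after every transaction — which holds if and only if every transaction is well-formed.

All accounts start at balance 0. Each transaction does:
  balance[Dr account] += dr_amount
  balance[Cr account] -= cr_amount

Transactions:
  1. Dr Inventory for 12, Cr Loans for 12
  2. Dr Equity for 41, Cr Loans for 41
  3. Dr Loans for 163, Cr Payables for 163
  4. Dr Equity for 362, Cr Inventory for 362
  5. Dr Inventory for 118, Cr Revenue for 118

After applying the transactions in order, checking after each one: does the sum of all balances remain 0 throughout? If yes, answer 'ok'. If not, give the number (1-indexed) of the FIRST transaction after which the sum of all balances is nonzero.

After txn 1: dr=12 cr=12 sum_balances=0
After txn 2: dr=41 cr=41 sum_balances=0
After txn 3: dr=163 cr=163 sum_balances=0
After txn 4: dr=362 cr=362 sum_balances=0
After txn 5: dr=118 cr=118 sum_balances=0

Answer: ok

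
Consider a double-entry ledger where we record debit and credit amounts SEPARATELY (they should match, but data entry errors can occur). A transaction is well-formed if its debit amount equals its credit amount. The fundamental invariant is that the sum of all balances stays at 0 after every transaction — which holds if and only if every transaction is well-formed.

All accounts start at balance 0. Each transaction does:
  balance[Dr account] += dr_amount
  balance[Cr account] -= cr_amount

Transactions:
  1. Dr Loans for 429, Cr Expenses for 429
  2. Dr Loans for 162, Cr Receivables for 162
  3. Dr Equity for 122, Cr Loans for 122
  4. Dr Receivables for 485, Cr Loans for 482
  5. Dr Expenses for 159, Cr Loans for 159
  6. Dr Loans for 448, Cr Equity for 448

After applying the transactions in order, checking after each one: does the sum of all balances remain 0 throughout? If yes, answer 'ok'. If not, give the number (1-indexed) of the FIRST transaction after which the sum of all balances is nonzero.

Answer: 4

Derivation:
After txn 1: dr=429 cr=429 sum_balances=0
After txn 2: dr=162 cr=162 sum_balances=0
After txn 3: dr=122 cr=122 sum_balances=0
After txn 4: dr=485 cr=482 sum_balances=3
After txn 5: dr=159 cr=159 sum_balances=3
After txn 6: dr=448 cr=448 sum_balances=3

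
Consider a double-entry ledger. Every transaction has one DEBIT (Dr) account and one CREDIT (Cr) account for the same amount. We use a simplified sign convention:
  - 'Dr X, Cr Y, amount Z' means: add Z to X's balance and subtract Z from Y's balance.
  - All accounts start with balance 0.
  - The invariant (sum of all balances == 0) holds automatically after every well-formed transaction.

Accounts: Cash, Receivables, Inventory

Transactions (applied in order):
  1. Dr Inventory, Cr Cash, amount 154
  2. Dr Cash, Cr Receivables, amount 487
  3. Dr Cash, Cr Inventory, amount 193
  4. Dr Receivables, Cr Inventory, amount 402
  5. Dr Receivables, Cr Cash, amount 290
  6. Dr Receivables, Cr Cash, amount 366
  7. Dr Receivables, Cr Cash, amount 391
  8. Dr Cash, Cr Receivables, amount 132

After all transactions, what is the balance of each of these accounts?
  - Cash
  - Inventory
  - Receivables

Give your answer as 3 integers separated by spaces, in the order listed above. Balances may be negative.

After txn 1 (Dr Inventory, Cr Cash, amount 154): Cash=-154 Inventory=154
After txn 2 (Dr Cash, Cr Receivables, amount 487): Cash=333 Inventory=154 Receivables=-487
After txn 3 (Dr Cash, Cr Inventory, amount 193): Cash=526 Inventory=-39 Receivables=-487
After txn 4 (Dr Receivables, Cr Inventory, amount 402): Cash=526 Inventory=-441 Receivables=-85
After txn 5 (Dr Receivables, Cr Cash, amount 290): Cash=236 Inventory=-441 Receivables=205
After txn 6 (Dr Receivables, Cr Cash, amount 366): Cash=-130 Inventory=-441 Receivables=571
After txn 7 (Dr Receivables, Cr Cash, amount 391): Cash=-521 Inventory=-441 Receivables=962
After txn 8 (Dr Cash, Cr Receivables, amount 132): Cash=-389 Inventory=-441 Receivables=830

Answer: -389 -441 830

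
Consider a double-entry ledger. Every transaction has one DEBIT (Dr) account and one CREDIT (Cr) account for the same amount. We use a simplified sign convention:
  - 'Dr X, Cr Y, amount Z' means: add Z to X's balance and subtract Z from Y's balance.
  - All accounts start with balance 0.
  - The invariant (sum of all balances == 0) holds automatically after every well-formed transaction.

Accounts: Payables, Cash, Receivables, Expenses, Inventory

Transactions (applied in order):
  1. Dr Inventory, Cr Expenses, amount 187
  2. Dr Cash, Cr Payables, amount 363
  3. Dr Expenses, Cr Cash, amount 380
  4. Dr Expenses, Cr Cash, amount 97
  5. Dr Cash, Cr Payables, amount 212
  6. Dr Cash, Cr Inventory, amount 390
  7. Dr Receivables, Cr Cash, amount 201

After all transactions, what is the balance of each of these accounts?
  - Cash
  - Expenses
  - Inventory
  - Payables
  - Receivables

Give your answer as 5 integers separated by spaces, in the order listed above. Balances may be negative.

After txn 1 (Dr Inventory, Cr Expenses, amount 187): Expenses=-187 Inventory=187
After txn 2 (Dr Cash, Cr Payables, amount 363): Cash=363 Expenses=-187 Inventory=187 Payables=-363
After txn 3 (Dr Expenses, Cr Cash, amount 380): Cash=-17 Expenses=193 Inventory=187 Payables=-363
After txn 4 (Dr Expenses, Cr Cash, amount 97): Cash=-114 Expenses=290 Inventory=187 Payables=-363
After txn 5 (Dr Cash, Cr Payables, amount 212): Cash=98 Expenses=290 Inventory=187 Payables=-575
After txn 6 (Dr Cash, Cr Inventory, amount 390): Cash=488 Expenses=290 Inventory=-203 Payables=-575
After txn 7 (Dr Receivables, Cr Cash, amount 201): Cash=287 Expenses=290 Inventory=-203 Payables=-575 Receivables=201

Answer: 287 290 -203 -575 201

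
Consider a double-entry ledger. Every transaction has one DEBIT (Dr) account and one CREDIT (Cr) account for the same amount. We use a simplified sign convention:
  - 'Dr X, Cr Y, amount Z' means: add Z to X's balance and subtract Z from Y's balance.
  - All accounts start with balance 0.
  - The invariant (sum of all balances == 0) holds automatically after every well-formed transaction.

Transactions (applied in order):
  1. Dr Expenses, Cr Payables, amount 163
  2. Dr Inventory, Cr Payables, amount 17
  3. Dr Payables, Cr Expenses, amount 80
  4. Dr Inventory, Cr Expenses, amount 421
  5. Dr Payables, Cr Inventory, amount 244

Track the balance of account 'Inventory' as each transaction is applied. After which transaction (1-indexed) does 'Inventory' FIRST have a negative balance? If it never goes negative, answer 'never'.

Answer: never

Derivation:
After txn 1: Inventory=0
After txn 2: Inventory=17
After txn 3: Inventory=17
After txn 4: Inventory=438
After txn 5: Inventory=194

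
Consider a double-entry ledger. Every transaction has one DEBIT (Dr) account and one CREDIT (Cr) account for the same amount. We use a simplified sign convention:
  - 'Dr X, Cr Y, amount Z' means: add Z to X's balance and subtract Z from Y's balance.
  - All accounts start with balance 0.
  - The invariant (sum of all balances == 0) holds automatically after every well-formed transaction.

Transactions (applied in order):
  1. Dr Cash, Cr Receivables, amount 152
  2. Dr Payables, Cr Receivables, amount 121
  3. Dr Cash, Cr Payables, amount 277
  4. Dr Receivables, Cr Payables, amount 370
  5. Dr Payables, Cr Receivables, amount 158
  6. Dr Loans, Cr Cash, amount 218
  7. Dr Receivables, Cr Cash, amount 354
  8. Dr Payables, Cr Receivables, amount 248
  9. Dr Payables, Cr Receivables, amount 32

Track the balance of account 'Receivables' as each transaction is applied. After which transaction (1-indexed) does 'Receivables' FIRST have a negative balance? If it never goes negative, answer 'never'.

Answer: 1

Derivation:
After txn 1: Receivables=-152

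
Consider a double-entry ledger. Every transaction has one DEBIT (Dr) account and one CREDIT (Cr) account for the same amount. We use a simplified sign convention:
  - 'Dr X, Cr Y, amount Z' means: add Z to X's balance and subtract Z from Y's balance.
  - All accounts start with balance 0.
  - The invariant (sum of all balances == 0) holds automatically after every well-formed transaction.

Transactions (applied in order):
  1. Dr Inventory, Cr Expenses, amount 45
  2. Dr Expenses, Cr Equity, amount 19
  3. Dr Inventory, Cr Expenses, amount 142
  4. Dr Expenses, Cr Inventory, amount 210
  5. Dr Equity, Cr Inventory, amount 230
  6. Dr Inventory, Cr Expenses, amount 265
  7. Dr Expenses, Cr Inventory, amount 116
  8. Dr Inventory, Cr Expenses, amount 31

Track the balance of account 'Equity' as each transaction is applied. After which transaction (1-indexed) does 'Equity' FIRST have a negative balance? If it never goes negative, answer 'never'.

Answer: 2

Derivation:
After txn 1: Equity=0
After txn 2: Equity=-19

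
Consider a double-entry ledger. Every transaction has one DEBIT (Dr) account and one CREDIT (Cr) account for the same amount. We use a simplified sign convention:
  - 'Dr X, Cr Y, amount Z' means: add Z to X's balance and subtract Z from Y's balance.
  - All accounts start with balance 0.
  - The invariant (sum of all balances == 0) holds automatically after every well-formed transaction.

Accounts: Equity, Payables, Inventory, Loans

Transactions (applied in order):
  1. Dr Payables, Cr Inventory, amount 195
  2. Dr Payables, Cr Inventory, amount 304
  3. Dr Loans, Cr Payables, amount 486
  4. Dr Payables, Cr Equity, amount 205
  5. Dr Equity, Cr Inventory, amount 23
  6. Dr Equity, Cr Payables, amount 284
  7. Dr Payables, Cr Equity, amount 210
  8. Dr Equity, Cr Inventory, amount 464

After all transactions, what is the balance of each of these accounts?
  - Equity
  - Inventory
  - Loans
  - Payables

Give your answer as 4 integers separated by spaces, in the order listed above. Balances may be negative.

Answer: 356 -986 486 144

Derivation:
After txn 1 (Dr Payables, Cr Inventory, amount 195): Inventory=-195 Payables=195
After txn 2 (Dr Payables, Cr Inventory, amount 304): Inventory=-499 Payables=499
After txn 3 (Dr Loans, Cr Payables, amount 486): Inventory=-499 Loans=486 Payables=13
After txn 4 (Dr Payables, Cr Equity, amount 205): Equity=-205 Inventory=-499 Loans=486 Payables=218
After txn 5 (Dr Equity, Cr Inventory, amount 23): Equity=-182 Inventory=-522 Loans=486 Payables=218
After txn 6 (Dr Equity, Cr Payables, amount 284): Equity=102 Inventory=-522 Loans=486 Payables=-66
After txn 7 (Dr Payables, Cr Equity, amount 210): Equity=-108 Inventory=-522 Loans=486 Payables=144
After txn 8 (Dr Equity, Cr Inventory, amount 464): Equity=356 Inventory=-986 Loans=486 Payables=144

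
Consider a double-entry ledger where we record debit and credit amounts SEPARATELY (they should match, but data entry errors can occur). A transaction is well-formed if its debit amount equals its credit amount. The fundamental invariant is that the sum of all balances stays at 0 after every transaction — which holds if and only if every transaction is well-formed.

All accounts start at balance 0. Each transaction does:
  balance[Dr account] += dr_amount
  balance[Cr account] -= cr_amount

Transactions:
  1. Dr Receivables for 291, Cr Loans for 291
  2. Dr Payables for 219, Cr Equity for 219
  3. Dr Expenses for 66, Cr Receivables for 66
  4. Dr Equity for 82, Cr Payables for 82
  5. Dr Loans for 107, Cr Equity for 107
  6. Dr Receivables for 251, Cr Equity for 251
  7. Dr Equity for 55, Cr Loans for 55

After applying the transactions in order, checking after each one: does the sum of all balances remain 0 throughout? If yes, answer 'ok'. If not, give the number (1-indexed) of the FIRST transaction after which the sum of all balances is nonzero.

After txn 1: dr=291 cr=291 sum_balances=0
After txn 2: dr=219 cr=219 sum_balances=0
After txn 3: dr=66 cr=66 sum_balances=0
After txn 4: dr=82 cr=82 sum_balances=0
After txn 5: dr=107 cr=107 sum_balances=0
After txn 6: dr=251 cr=251 sum_balances=0
After txn 7: dr=55 cr=55 sum_balances=0

Answer: ok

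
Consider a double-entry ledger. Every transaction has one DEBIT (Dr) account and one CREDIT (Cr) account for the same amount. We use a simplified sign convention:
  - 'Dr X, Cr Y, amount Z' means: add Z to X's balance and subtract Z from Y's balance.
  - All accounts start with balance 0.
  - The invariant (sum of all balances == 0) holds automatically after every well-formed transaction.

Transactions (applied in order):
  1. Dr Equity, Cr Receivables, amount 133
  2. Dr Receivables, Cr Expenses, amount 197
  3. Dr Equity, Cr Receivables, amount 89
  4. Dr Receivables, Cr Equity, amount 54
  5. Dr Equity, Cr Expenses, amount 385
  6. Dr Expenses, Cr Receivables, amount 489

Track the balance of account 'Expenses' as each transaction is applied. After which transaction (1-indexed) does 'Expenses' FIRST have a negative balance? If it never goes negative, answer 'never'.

After txn 1: Expenses=0
After txn 2: Expenses=-197

Answer: 2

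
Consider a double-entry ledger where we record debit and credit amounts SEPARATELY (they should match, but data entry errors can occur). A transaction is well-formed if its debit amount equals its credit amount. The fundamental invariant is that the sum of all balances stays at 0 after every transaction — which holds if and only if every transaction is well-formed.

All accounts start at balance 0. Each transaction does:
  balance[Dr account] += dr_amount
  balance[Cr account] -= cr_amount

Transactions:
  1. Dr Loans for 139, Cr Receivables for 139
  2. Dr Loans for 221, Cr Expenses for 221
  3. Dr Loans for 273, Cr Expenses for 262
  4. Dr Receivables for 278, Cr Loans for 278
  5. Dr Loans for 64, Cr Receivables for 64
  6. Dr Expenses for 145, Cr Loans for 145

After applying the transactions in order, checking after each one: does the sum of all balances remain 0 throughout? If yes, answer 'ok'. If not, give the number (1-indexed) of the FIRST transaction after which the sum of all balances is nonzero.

Answer: 3

Derivation:
After txn 1: dr=139 cr=139 sum_balances=0
After txn 2: dr=221 cr=221 sum_balances=0
After txn 3: dr=273 cr=262 sum_balances=11
After txn 4: dr=278 cr=278 sum_balances=11
After txn 5: dr=64 cr=64 sum_balances=11
After txn 6: dr=145 cr=145 sum_balances=11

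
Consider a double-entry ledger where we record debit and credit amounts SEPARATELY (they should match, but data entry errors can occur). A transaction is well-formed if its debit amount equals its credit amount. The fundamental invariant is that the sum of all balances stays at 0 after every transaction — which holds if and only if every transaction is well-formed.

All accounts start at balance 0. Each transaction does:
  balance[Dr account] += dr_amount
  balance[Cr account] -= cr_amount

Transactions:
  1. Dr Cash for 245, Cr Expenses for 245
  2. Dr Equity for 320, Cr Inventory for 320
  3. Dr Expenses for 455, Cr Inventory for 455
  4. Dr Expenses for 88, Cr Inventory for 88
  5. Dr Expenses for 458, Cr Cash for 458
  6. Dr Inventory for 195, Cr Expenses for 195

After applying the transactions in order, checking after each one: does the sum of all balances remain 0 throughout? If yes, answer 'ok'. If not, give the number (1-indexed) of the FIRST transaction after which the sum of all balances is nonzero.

Answer: ok

Derivation:
After txn 1: dr=245 cr=245 sum_balances=0
After txn 2: dr=320 cr=320 sum_balances=0
After txn 3: dr=455 cr=455 sum_balances=0
After txn 4: dr=88 cr=88 sum_balances=0
After txn 5: dr=458 cr=458 sum_balances=0
After txn 6: dr=195 cr=195 sum_balances=0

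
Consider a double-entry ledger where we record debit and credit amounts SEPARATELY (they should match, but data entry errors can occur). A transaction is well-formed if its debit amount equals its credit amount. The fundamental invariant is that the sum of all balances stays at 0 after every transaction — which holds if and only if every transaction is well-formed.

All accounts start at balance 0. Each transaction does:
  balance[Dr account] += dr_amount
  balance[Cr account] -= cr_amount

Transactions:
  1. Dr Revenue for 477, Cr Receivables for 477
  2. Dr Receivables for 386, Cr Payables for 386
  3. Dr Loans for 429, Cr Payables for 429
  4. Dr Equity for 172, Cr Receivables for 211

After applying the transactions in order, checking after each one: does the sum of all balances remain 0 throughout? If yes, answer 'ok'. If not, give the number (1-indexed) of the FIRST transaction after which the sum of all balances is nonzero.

Answer: 4

Derivation:
After txn 1: dr=477 cr=477 sum_balances=0
After txn 2: dr=386 cr=386 sum_balances=0
After txn 3: dr=429 cr=429 sum_balances=0
After txn 4: dr=172 cr=211 sum_balances=-39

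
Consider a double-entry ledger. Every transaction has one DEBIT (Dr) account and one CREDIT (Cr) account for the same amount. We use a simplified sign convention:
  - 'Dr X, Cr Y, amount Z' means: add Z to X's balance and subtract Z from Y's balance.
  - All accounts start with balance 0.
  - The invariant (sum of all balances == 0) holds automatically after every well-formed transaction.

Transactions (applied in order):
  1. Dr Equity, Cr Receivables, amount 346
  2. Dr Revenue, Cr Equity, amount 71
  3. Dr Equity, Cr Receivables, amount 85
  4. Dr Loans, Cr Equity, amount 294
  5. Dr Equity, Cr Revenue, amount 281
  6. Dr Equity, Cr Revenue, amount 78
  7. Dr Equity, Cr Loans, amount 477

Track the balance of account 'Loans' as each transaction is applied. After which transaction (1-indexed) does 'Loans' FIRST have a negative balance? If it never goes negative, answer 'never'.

After txn 1: Loans=0
After txn 2: Loans=0
After txn 3: Loans=0
After txn 4: Loans=294
After txn 5: Loans=294
After txn 6: Loans=294
After txn 7: Loans=-183

Answer: 7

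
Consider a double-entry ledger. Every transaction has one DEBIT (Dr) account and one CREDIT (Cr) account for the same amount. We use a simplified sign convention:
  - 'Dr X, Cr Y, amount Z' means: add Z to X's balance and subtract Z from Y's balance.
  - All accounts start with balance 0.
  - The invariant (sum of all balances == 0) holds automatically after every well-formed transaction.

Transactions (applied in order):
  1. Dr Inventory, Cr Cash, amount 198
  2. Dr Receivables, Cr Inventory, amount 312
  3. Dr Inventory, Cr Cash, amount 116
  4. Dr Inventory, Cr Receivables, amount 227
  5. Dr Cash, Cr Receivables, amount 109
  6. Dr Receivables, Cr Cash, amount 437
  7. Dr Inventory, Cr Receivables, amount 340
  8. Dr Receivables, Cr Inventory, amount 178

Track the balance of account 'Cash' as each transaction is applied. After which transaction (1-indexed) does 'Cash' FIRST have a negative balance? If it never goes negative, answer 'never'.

Answer: 1

Derivation:
After txn 1: Cash=-198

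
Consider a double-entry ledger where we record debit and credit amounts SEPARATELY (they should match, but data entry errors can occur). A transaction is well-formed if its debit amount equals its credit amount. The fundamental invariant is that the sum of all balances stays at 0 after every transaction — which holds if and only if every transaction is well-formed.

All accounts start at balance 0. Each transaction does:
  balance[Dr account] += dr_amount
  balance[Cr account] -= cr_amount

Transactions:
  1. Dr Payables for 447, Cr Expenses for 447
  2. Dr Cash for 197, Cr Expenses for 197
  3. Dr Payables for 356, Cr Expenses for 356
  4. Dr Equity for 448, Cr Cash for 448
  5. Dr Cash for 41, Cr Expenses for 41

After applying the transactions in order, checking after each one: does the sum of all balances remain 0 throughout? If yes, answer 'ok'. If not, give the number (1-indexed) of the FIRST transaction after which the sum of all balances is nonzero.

After txn 1: dr=447 cr=447 sum_balances=0
After txn 2: dr=197 cr=197 sum_balances=0
After txn 3: dr=356 cr=356 sum_balances=0
After txn 4: dr=448 cr=448 sum_balances=0
After txn 5: dr=41 cr=41 sum_balances=0

Answer: ok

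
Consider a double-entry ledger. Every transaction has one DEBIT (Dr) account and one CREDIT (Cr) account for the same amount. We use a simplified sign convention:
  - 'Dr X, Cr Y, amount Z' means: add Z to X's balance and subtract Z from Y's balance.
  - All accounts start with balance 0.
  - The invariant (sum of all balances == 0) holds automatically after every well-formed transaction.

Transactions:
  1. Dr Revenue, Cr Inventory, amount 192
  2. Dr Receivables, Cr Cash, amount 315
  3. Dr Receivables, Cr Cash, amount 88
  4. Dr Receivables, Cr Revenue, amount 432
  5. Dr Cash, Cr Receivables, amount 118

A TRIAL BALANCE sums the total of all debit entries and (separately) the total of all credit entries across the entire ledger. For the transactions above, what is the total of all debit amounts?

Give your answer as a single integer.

Txn 1: debit+=192
Txn 2: debit+=315
Txn 3: debit+=88
Txn 4: debit+=432
Txn 5: debit+=118
Total debits = 1145

Answer: 1145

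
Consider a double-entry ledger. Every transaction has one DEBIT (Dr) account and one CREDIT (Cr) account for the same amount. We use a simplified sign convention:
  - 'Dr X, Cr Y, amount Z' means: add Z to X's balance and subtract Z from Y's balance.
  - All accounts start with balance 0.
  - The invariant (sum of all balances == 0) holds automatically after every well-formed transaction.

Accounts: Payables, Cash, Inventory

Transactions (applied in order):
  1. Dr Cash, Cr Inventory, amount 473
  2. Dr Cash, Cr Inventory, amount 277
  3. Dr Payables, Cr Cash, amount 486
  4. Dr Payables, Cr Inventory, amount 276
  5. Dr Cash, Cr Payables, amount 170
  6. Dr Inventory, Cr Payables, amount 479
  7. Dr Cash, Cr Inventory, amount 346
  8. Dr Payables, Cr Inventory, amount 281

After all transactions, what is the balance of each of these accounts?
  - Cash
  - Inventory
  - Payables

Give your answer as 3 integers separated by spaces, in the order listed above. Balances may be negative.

After txn 1 (Dr Cash, Cr Inventory, amount 473): Cash=473 Inventory=-473
After txn 2 (Dr Cash, Cr Inventory, amount 277): Cash=750 Inventory=-750
After txn 3 (Dr Payables, Cr Cash, amount 486): Cash=264 Inventory=-750 Payables=486
After txn 4 (Dr Payables, Cr Inventory, amount 276): Cash=264 Inventory=-1026 Payables=762
After txn 5 (Dr Cash, Cr Payables, amount 170): Cash=434 Inventory=-1026 Payables=592
After txn 6 (Dr Inventory, Cr Payables, amount 479): Cash=434 Inventory=-547 Payables=113
After txn 7 (Dr Cash, Cr Inventory, amount 346): Cash=780 Inventory=-893 Payables=113
After txn 8 (Dr Payables, Cr Inventory, amount 281): Cash=780 Inventory=-1174 Payables=394

Answer: 780 -1174 394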